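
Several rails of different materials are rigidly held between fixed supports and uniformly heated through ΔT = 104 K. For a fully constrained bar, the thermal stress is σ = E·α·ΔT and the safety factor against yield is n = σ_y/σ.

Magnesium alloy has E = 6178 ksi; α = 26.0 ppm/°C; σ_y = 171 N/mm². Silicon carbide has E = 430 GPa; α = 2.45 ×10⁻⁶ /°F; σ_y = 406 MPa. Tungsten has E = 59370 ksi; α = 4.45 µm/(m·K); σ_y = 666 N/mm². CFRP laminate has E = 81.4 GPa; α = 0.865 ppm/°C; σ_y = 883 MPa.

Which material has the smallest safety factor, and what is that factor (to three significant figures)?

magnesium alloy, n = 1.48

Converting E to GPa, α to ×10⁻⁶/K, σ_y to MPa, then σ and n for each:
  magnesium alloy: E = 42.60, α = 26.0, σ_y = 171.0 → σ = 115 MPa, n = 1.48
  silicon carbide: E = 430.0, α = 4.41, σ_y = 406.0 → σ = 197 MPa, n = 2.06
  tungsten: E = 409.3, α = 4.45, σ_y = 666.0 → σ = 189 MPa, n = 3.52
  CFRP laminate: E = 81.40, α = 0.865, σ_y = 883.0 → σ = 7.32 MPa, n = 121
Magnesium alloy has the lowest safety factor, n = 1.48.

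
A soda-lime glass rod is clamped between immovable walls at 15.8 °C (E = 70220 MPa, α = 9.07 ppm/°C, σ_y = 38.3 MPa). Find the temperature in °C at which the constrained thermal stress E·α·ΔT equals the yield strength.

E = 70220 MPa = 70.22 GPa.
E·α·ΔT = 38.30 MPa ⇒ ΔT = 38.30 / (70.22×10³ × 9.07×10⁻⁶) = 60.14 K.
T = 15.8 + 60.14 = 75.94 °C.

75.9 °C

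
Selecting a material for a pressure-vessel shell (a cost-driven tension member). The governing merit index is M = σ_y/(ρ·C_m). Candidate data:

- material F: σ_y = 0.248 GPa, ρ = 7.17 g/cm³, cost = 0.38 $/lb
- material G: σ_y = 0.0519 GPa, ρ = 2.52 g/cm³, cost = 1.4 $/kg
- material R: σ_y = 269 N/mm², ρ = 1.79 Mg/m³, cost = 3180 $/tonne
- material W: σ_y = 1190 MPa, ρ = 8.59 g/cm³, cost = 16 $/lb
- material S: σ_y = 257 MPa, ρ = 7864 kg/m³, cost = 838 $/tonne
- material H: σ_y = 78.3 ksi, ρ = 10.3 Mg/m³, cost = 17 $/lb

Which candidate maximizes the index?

Normalizing units and computing the index:
  material F: σ_y = 248.0 MPa, ρ = 7170 kg/m³, cost = 0.8377 $/kg
  material G: σ_y = 51.90 MPa, ρ = 2520 kg/m³, cost = 1.400 $/kg
  material R: σ_y = 269.0 MPa, ρ = 1790 kg/m³, cost = 3.180 $/kg
  material W: σ_y = 1190 MPa, ρ = 8590 kg/m³, cost = 35.27 $/kg
  material S: σ_y = 257.0 MPa, ρ = 7864 kg/m³, cost = 0.8380 $/kg
  material H: σ_y = 539.9 MPa, ρ = 10300 kg/m³, cost = 37.48 $/kg
  material R: M = 47.3 kN·m per $
  material F: M = 41.3 kN·m per $
  material S: M = 39.0 kN·m per $
  material G: M = 14.7 kN·m per $
  material W: M = 3.93 kN·m per $
  material H: M = 1.40 kN·m per $
Material R has the largest M.

material R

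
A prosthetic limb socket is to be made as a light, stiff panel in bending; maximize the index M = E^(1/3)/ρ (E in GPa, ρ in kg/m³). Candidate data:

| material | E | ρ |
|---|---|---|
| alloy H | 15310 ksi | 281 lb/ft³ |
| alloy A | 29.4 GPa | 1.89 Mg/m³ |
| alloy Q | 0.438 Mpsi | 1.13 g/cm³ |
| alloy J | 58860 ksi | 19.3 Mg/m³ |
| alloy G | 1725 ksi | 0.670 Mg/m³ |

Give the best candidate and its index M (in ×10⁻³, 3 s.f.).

alloy G, M = 3.41×10⁻³

Putting every candidate on a common basis:
  alloy H: E = 105.6 GPa, ρ = 4501 kg/m³
  alloy A: E = 29.40 GPa, ρ = 1890 kg/m³
  alloy Q: E = 3.020 GPa, ρ = 1130 kg/m³
  alloy J: E = 405.8 GPa, ρ = 19300 kg/m³
  alloy G: E = 11.89 GPa, ρ = 670.0 kg/m³
  alloy G: M = 3.41×10⁻³
  alloy A: M = 1.63×10⁻³
  alloy Q: M = 1.28×10⁻³
  alloy H: M = 1.05×10⁻³
  alloy J: M = 0.384×10⁻³
Highest index: alloy G.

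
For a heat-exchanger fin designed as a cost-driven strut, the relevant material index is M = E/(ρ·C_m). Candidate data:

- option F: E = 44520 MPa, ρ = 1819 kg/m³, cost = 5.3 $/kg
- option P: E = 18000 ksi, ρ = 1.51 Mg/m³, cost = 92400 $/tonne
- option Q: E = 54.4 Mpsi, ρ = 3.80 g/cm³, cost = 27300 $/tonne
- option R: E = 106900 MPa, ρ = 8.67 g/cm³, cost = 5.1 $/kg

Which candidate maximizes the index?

option F

Convert each candidate to consistent units, then evaluate M:
  option F: E = 44.52 GPa, ρ = 1819 kg/m³, cost = 5.300 $/kg
  option P: E = 124.1 GPa, ρ = 1510 kg/m³, cost = 92.40 $/kg
  option Q: E = 375.1 GPa, ρ = 3800 kg/m³, cost = 27.30 $/kg
  option R: E = 106.9 GPa, ρ = 8670 kg/m³, cost = 5.100 $/kg
  option F: M = 4.62 MN·m per $
  option Q: M = 3.62 MN·m per $
  option R: M = 2.42 MN·m per $
  option P: M = 0.889 MN·m per $
Option F ranks first.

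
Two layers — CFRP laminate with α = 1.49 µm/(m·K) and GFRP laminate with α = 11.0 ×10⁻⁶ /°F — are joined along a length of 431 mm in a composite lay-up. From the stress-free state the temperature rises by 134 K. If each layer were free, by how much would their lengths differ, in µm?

GFRP laminate: α = 11.0×10⁻⁶/°F × 9/5 = 19.8×10⁻⁶/K.
Δα = |1.49 − 19.8|×10⁻⁶/K = 18.3×10⁻⁶/K.
ΔL_mismatch = Δα·L·ΔT = 18.3×10⁻⁶ × 431.0 mm × 134.0 K = 1060 µm.

1060 µm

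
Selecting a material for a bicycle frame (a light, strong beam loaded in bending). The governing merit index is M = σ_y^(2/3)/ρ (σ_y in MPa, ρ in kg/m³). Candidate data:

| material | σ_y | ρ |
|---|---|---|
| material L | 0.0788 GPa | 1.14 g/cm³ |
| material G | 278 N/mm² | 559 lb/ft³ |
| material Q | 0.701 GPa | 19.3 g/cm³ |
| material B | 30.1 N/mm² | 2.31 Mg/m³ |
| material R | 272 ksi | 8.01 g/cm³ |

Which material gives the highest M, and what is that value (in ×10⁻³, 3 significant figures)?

After converting to SI:
  material L: σ_y = 78.80 MPa, ρ = 1140 kg/m³
  material G: σ_y = 278.0 MPa, ρ = 8954 kg/m³
  material Q: σ_y = 701.0 MPa, ρ = 19300 kg/m³
  material B: σ_y = 30.10 MPa, ρ = 2310 kg/m³
  material R: σ_y = 1875 MPa, ρ = 8010 kg/m³
  material R: M = 19.0×10⁻³
  material L: M = 16.1×10⁻³
  material G: M = 4.76×10⁻³
  material B: M = 4.19×10⁻³
  material Q: M = 4.09×10⁻³
Material R ranks first.

material R, M = 19.0×10⁻³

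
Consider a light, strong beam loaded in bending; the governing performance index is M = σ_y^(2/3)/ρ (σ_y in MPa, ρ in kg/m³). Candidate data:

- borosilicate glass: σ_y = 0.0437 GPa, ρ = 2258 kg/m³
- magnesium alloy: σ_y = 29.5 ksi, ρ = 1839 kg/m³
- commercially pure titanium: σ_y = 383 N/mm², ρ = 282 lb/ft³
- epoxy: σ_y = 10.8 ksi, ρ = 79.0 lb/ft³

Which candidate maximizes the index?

In SI units:
  borosilicate glass: σ_y = 43.70 MPa, ρ = 2258 kg/m³
  magnesium alloy: σ_y = 203.4 MPa, ρ = 1839 kg/m³
  commercially pure titanium: σ_y = 383.0 MPa, ρ = 4517 kg/m³
  epoxy: σ_y = 74.46 MPa, ρ = 1265 kg/m³
  magnesium alloy: M = 18.8×10⁻³
  epoxy: M = 14.0×10⁻³
  commercially pure titanium: M = 11.7×10⁻³
  borosilicate glass: M = 5.49×10⁻³
Magnesium alloy ranks first.

magnesium alloy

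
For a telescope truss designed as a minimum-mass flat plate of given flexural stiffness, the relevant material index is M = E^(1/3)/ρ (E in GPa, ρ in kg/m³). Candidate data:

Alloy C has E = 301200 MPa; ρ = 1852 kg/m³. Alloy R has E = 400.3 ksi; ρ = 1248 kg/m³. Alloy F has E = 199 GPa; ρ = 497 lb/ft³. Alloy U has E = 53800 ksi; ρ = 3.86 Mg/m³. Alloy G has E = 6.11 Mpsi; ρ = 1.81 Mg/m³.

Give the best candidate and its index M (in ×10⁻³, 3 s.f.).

In SI units:
  alloy C: E = 301.2 GPa, ρ = 1852 kg/m³
  alloy R: E = 2.760 GPa, ρ = 1248 kg/m³
  alloy F: E = 199.0 GPa, ρ = 7961 kg/m³
  alloy U: E = 370.9 GPa, ρ = 3860 kg/m³
  alloy G: E = 42.13 GPa, ρ = 1810 kg/m³
  alloy C: M = 3.62×10⁻³
  alloy G: M = 1.92×10⁻³
  alloy U: M = 1.86×10⁻³
  alloy R: M = 1.12×10⁻³
  alloy F: M = 0.733×10⁻³
Alloy C ranks first.

alloy C, M = 3.62×10⁻³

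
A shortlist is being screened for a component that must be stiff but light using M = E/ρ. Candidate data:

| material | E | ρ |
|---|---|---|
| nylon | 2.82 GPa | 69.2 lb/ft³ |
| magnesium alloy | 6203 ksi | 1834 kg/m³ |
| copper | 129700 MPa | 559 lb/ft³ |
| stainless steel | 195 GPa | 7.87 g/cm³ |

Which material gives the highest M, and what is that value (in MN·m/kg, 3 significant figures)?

stainless steel, M = 24.8 MN·m/kg

Convert each candidate to consistent units, then evaluate M:
  nylon: E = 2.820 GPa, ρ = 1108 kg/m³
  magnesium alloy: E = 42.77 GPa, ρ = 1834 kg/m³
  copper: E = 129.7 GPa, ρ = 8954 kg/m³
  stainless steel: E = 195.0 GPa, ρ = 7870 kg/m³
  stainless steel: M = 24.8 MN·m/kg
  magnesium alloy: M = 23.3 MN·m/kg
  copper: M = 14.5 MN·m/kg
  nylon: M = 2.54 MN·m/kg
Stainless steel has the largest M.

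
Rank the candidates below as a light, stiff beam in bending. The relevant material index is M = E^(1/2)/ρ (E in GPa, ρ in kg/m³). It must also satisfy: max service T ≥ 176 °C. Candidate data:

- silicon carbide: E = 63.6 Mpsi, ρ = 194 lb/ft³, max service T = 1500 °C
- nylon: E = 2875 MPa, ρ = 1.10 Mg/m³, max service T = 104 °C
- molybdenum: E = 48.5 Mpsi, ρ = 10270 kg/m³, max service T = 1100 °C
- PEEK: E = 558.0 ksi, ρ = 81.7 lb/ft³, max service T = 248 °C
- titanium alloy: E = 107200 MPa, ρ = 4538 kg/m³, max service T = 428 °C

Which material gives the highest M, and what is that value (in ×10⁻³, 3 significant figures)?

silicon carbide, M = 6.74×10⁻³

Screen on constraints: max service T ≥ 176 °C. Survivors: silicon carbide, molybdenum, PEEK, titanium alloy.
After converting to SI:
  silicon carbide: E = 438.5 GPa, ρ = 3108 kg/m³
  molybdenum: E = 334.4 GPa, ρ = 10270 kg/m³
  PEEK: E = 3.847 GPa, ρ = 1309 kg/m³
  titanium alloy: E = 107.2 GPa, ρ = 4538 kg/m³
  silicon carbide: M = 6.74×10⁻³
  titanium alloy: M = 2.28×10⁻³
  molybdenum: M = 1.78×10⁻³
  PEEK: M = 1.50×10⁻³
Silicon carbide has the largest M.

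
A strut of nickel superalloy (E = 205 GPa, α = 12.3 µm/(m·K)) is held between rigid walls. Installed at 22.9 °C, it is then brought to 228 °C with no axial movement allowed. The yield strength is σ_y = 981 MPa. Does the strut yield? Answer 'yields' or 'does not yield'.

does not yield

ΔT = 205.1 K. Constrained thermal stress σ = E·α·ΔT = 205.0×10³ MPa × 12.3×10⁻⁶ × 205.1 = 517 MPa (compressive).
Compare to σ_y = 981 MPa: σ < σ_y, so it does not yield.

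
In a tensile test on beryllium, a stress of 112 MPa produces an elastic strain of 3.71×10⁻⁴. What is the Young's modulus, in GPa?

E = σ/ε = 112 MPa / 3.71×10⁻⁴ = 301900 MPa = 302 GPa.

302 GPa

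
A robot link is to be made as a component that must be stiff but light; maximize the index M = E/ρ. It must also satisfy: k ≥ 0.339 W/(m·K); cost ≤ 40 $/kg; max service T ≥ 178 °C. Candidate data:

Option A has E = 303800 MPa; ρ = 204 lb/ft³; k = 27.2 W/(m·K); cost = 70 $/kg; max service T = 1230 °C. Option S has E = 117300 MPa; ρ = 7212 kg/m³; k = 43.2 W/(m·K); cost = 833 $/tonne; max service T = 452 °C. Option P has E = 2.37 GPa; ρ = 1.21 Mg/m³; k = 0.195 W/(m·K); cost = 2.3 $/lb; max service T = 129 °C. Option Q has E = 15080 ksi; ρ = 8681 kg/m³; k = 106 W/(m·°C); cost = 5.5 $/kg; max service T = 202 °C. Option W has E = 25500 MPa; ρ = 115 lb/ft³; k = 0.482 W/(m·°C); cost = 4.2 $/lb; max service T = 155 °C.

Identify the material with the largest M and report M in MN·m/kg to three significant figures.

option S, M = 16.3 MN·m/kg

Screen on constraints: k ≥ 0.339 W/(m·K); cost ≤ 40 $/kg; max service T ≥ 178 °C. Survivors: option S, option Q.
In SI units:
  option S: E = 117.3 GPa, ρ = 7212 kg/m³
  option Q: E = 104.0 GPa, ρ = 8681 kg/m³
  option S: M = 16.3 MN·m/kg
  option Q: M = 12.0 MN·m/kg
Highest index: option S.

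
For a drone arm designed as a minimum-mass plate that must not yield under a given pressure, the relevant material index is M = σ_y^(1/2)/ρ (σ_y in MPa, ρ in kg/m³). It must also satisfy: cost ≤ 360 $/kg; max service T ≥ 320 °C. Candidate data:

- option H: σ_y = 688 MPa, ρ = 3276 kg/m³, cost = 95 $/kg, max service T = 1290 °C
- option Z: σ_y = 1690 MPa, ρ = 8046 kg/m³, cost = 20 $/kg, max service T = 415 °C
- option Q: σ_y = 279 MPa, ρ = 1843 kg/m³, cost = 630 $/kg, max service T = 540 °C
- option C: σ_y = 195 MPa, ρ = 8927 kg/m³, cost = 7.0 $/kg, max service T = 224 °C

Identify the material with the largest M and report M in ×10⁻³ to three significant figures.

Screen on constraints: cost ≤ 360 $/kg; max service T ≥ 320 °C. Survivors: option H, option Z.
Computing M directly (units already consistent):
  option H: M = 8.01×10⁻³
  option Z: M = 5.11×10⁻³
Option H ranks first.

option H, M = 8.01×10⁻³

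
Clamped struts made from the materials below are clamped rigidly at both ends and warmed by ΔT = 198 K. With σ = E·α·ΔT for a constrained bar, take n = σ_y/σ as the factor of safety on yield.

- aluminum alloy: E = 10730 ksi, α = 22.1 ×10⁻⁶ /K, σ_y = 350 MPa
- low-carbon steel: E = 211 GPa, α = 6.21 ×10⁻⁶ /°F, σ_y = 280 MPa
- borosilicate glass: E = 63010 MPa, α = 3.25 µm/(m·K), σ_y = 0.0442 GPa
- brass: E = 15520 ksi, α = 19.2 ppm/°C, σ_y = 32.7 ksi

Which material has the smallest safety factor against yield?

brass

With everything in SI (GPa, ×10⁻⁶/K, MPa):
  aluminum alloy: E = 73.98, α = 22.1, σ_y = 350.0 → σ = 324 MPa, n = 1.08
  low-carbon steel: E = 211.0, α = 11.2, σ_y = 280.0 → σ = 467 MPa, n = 0.600
  borosilicate glass: E = 63.01, α = 3.25, σ_y = 44.20 → σ = 40.5 MPa, n = 1.09
  brass: E = 107.0, α = 19.2, σ_y = 225.5 → σ = 407 MPa, n = 0.554
Smallest n: brass with n = 0.554.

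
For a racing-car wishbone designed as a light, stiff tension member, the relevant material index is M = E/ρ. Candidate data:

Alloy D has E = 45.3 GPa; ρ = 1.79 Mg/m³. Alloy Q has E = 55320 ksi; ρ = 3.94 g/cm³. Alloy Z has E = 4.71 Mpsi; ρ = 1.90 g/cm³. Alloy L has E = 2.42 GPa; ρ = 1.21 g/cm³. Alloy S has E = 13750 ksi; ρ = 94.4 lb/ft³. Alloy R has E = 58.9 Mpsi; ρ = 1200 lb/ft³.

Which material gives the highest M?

Convert each candidate to consistent units, then evaluate M:
  alloy D: E = 45.30 GPa, ρ = 1790 kg/m³
  alloy Q: E = 381.4 GPa, ρ = 3940 kg/m³
  alloy Z: E = 32.47 GPa, ρ = 1900 kg/m³
  alloy L: E = 2.420 GPa, ρ = 1210 kg/m³
  alloy S: E = 94.80 GPa, ρ = 1512 kg/m³
  alloy R: E = 406.1 GPa, ρ = 19220 kg/m³
  alloy Q: M = 96.8 MN·m/kg
  alloy S: M = 62.7 MN·m/kg
  alloy D: M = 25.3 MN·m/kg
  alloy R: M = 21.1 MN·m/kg
  alloy Z: M = 17.1 MN·m/kg
  alloy L: M = 2.00 MN·m/kg
Alloy Q ranks first.

alloy Q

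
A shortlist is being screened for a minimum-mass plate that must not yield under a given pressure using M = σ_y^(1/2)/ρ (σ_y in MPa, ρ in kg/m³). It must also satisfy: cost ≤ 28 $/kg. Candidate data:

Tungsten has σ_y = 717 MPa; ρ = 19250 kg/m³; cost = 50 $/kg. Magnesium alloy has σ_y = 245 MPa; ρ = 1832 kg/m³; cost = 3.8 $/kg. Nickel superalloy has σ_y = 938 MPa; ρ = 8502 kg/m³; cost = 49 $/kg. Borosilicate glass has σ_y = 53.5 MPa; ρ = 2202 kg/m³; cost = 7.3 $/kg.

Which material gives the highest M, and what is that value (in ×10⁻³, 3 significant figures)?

Screen on constraints: cost ≤ 28 $/kg. Survivors: magnesium alloy, borosilicate glass.
Computing M directly (units already consistent):
  magnesium alloy: M = 8.54×10⁻³
  borosilicate glass: M = 3.32×10⁻³
Magnesium alloy has the largest M.

magnesium alloy, M = 8.54×10⁻³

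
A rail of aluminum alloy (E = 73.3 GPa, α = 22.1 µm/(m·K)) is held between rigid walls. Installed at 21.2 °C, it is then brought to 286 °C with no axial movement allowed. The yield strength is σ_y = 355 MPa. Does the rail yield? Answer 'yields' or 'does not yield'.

yields

ΔT = 264.8 K. Constrained thermal stress σ = E·α·ΔT = 73.30×10³ MPa × 22.1×10⁻⁶ × 264.8 = 429 MPa (compressive).
Compare to σ_y = 355 MPa: σ ≥ σ_y, so it yields.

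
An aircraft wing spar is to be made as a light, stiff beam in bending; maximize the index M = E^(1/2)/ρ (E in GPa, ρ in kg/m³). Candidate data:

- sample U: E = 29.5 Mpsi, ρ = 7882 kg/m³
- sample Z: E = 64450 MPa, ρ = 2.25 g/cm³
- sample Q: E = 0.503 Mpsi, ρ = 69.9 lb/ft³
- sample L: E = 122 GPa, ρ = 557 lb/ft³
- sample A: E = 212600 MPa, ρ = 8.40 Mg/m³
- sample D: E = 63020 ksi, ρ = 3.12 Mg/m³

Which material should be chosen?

sample D

After converting to SI:
  sample U: E = 203.4 GPa, ρ = 7882 kg/m³
  sample Z: E = 64.45 GPa, ρ = 2250 kg/m³
  sample Q: E = 3.468 GPa, ρ = 1120 kg/m³
  sample L: E = 122.0 GPa, ρ = 8922 kg/m³
  sample A: E = 212.6 GPa, ρ = 8400 kg/m³
  sample D: E = 434.5 GPa, ρ = 3120 kg/m³
  sample D: M = 6.68×10⁻³
  sample Z: M = 3.57×10⁻³
  sample U: M = 1.81×10⁻³
  sample A: M = 1.74×10⁻³
  sample Q: M = 1.66×10⁻³
  sample L: M = 1.24×10⁻³
Sample D has the largest M.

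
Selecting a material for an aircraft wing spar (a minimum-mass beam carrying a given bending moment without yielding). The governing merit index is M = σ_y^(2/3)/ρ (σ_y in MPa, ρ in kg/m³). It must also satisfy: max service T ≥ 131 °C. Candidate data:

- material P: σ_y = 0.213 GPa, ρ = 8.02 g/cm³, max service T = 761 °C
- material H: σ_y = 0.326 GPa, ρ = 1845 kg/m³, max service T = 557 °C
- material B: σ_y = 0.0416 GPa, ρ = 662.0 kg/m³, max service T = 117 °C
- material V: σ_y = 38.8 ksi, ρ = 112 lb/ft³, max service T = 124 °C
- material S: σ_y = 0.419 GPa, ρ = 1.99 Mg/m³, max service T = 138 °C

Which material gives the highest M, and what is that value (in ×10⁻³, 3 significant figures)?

material S, M = 28.1×10⁻³

Screen on constraints: max service T ≥ 131 °C. Survivors: material P, material H, material S.
Normalizing units and computing the index:
  material P: σ_y = 213.0 MPa, ρ = 8020 kg/m³
  material H: σ_y = 326.0 MPa, ρ = 1845 kg/m³
  material S: σ_y = 419.0 MPa, ρ = 1990 kg/m³
  material S: M = 28.1×10⁻³
  material H: M = 25.7×10⁻³
  material P: M = 4.45×10⁻³
Material S has the largest M.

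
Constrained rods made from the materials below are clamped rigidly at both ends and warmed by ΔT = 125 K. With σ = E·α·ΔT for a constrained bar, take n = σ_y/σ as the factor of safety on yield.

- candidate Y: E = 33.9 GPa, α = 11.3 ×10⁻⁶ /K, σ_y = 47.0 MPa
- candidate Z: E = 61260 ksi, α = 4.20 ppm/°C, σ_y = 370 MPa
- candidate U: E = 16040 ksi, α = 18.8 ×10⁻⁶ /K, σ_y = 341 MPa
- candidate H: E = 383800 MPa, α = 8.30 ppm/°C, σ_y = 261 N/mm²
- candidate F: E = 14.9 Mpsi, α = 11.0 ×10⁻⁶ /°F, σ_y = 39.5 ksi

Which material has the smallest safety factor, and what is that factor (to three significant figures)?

Converting E to GPa, α to ×10⁻⁶/K, σ_y to MPa, then σ and n for each:
  candidate Y: E = 33.90, α = 11.3, σ_y = 47.00 → σ = 47.9 MPa, n = 0.982
  candidate Z: E = 422.4, α = 4.20, σ_y = 370.0 → σ = 222 MPa, n = 1.67
  candidate U: E = 110.6, α = 18.8, σ_y = 341.0 → σ = 260 MPa, n = 1.31
  candidate H: E = 383.8, α = 8.30, σ_y = 261.0 → σ = 398 MPa, n = 0.655
  candidate F: E = 102.7, α = 19.8, σ_y = 272.3 → σ = 254 MPa, n = 1.07
The minimum is candidate H at n = 0.655.

candidate H, n = 0.655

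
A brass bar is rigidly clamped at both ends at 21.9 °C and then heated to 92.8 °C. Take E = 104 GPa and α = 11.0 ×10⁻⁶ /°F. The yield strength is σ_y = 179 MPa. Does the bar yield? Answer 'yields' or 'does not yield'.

α = 11.0×10⁻⁶/°F × 9/5 = 19.8×10⁻⁶/K.
ΔT = 70.90 K. Constrained thermal stress σ = E·α·ΔT = 104.0×10³ MPa × 19.8×10⁻⁶ × 70.90 = 146 MPa (compressive).
Compare to σ_y = 179 MPa: σ < σ_y, so it does not yield.

does not yield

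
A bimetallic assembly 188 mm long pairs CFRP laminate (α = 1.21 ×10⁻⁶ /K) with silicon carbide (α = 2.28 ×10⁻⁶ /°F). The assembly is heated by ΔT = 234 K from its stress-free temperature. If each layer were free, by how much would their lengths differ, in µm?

127 µm

silicon carbide: α = 2.28×10⁻⁶/°F × 9/5 = 4.10×10⁻⁶/K.
Δα = |1.21 − 4.10|×10⁻⁶/K = 2.89×10⁻⁶/K.
ΔL_mismatch = Δα·L·ΔT = 2.89×10⁻⁶ × 188.0 mm × 234.0 K = 127 µm.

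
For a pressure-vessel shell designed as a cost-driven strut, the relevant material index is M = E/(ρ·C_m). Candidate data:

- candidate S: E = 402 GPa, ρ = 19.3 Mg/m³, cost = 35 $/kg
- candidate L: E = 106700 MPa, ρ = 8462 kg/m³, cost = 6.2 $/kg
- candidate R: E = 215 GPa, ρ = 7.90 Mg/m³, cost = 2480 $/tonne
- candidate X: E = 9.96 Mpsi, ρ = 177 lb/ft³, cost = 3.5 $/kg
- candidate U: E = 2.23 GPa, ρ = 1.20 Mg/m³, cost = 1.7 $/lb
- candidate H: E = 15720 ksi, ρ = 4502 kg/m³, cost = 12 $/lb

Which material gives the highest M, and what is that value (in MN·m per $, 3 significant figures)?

candidate R, M = 11.0 MN·m per $

Normalizing units and computing the index:
  candidate S: E = 402.0 GPa, ρ = 19300 kg/m³, cost = 35.00 $/kg
  candidate L: E = 106.7 GPa, ρ = 8462 kg/m³, cost = 6.200 $/kg
  candidate R: E = 215.0 GPa, ρ = 7900 kg/m³, cost = 2.480 $/kg
  candidate X: E = 68.67 GPa, ρ = 2835 kg/m³, cost = 3.500 $/kg
  candidate U: E = 2.230 GPa, ρ = 1200 kg/m³, cost = 3.748 $/kg
  candidate H: E = 108.4 GPa, ρ = 4502 kg/m³, cost = 26.46 $/kg
  candidate R: M = 11.0 MN·m per $
  candidate X: M = 6.92 MN·m per $
  candidate L: M = 2.03 MN·m per $
  candidate H: M = 0.910 MN·m per $
  candidate S: M = 0.595 MN·m per $
  candidate U: M = 0.496 MN·m per $
Candidate R has the largest M.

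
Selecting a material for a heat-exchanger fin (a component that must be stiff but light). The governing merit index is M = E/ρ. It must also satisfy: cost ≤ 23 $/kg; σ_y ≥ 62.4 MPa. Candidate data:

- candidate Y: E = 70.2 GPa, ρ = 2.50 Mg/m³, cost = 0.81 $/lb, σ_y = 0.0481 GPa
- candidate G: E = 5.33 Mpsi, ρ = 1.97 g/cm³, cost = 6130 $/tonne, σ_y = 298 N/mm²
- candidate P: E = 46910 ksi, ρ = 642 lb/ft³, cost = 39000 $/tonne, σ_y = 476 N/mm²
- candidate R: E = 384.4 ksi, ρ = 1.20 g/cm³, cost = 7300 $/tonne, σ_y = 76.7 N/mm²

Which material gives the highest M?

candidate G

Screen on constraints: cost ≤ 23 $/kg; σ_y ≥ 62.4 MPa. Survivors: candidate G, candidate R.
Putting every candidate on a common basis:
  candidate G: E = 36.75 GPa, ρ = 1970 kg/m³
  candidate R: E = 2.650 GPa, ρ = 1200 kg/m³
  candidate G: M = 18.7 MN·m/kg
  candidate R: M = 2.21 MN·m/kg
Highest index: candidate G.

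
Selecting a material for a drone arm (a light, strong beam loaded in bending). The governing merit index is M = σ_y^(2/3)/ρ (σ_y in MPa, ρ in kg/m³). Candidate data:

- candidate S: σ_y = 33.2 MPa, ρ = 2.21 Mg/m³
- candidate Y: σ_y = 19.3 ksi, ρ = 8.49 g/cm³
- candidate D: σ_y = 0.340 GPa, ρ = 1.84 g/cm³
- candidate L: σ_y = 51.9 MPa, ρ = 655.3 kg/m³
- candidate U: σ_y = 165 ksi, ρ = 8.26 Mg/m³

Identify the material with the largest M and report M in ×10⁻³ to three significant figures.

After converting to SI:
  candidate S: σ_y = 33.20 MPa, ρ = 2210 kg/m³
  candidate Y: σ_y = 133.1 MPa, ρ = 8490 kg/m³
  candidate D: σ_y = 340.0 MPa, ρ = 1840 kg/m³
  candidate L: σ_y = 51.90 MPa, ρ = 655.3 kg/m³
  candidate U: σ_y = 1138 MPa, ρ = 8260 kg/m³
  candidate D: M = 26.5×10⁻³
  candidate L: M = 21.2×10⁻³
  candidate U: M = 13.2×10⁻³
  candidate S: M = 4.67×10⁻³
  candidate Y: M = 3.07×10⁻³
Highest index: candidate D.

candidate D, M = 26.5×10⁻³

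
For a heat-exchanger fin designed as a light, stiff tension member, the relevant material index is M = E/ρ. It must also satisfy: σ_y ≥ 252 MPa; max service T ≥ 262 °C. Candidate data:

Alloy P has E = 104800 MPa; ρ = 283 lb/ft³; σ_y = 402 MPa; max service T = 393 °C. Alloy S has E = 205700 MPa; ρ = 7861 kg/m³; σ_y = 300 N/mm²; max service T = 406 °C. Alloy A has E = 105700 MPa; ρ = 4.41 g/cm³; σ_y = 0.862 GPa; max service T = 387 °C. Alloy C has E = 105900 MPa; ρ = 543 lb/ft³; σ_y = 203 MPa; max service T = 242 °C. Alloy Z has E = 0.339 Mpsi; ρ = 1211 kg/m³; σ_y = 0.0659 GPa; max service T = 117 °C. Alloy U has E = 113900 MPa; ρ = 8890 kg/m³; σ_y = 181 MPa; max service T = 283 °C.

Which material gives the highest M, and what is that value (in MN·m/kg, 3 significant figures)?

Screen on constraints: σ_y ≥ 252 MPa; max service T ≥ 262 °C. Survivors: alloy P, alloy S, alloy A.
After converting to SI:
  alloy P: E = 104.8 GPa, ρ = 4533 kg/m³
  alloy S: E = 205.7 GPa, ρ = 7861 kg/m³
  alloy A: E = 105.7 GPa, ρ = 4410 kg/m³
  alloy S: M = 26.2 MN·m/kg
  alloy A: M = 24.0 MN·m/kg
  alloy P: M = 23.1 MN·m/kg
The maximum is for alloy S.

alloy S, M = 26.2 MN·m/kg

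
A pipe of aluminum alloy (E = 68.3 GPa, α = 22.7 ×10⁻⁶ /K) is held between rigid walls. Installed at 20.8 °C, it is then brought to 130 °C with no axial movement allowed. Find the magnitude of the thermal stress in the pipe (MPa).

ΔT = 109.2 K. Constrained thermal stress σ = E·α·ΔT = 68.30×10³ MPa × 22.7×10⁻⁶ × 109.2 = 169 MPa (compressive).

169 MPa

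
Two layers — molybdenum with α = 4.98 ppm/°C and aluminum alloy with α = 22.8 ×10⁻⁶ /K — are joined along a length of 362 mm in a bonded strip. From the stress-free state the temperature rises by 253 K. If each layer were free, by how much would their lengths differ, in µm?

1630 µm

Δα = |4.98 − 22.8|×10⁻⁶/K = 17.8×10⁻⁶/K.
ΔL_mismatch = Δα·L·ΔT = 17.8×10⁻⁶ × 362.0 mm × 253.0 K = 1630 µm.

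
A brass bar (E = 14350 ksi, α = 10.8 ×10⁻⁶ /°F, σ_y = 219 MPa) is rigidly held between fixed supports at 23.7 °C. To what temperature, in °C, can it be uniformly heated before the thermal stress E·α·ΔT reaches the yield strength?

138 °C

E = 14350 ksi = 98.94 GPa.
α = 10.8×10⁻⁶/°F × 9/5 = 19.4×10⁻⁶/K.
E·α·ΔT = 219.0 MPa ⇒ ΔT = 219.0 / (98.94×10³ × 19.4×10⁻⁶) = 113.9 K.
T = 23.7 + 113.9 = 137.6 °C.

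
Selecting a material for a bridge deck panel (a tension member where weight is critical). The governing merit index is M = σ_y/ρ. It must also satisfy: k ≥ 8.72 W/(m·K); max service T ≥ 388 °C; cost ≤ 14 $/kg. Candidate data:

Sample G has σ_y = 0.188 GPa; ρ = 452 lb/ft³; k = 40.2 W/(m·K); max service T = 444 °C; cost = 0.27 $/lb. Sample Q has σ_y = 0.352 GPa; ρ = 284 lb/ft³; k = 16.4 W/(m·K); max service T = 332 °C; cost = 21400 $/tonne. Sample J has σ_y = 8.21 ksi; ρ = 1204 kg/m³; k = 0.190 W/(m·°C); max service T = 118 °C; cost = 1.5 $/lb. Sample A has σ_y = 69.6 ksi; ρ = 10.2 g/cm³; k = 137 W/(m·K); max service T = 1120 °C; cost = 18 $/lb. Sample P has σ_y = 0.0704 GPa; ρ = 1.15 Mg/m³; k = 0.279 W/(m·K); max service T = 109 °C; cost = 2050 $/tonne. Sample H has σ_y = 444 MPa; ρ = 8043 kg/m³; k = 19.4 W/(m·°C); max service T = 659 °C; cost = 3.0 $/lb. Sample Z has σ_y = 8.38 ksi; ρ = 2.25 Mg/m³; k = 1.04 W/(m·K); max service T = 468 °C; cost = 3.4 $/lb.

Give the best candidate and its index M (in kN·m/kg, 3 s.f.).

sample H, M = 55.2 kN·m/kg

Screen on constraints: k ≥ 8.72 W/(m·K); max service T ≥ 388 °C; cost ≤ 14 $/kg. Survivors: sample G, sample H.
Normalizing units and computing the index:
  sample G: σ_y = 188.0 MPa, ρ = 7240 kg/m³
  sample H: σ_y = 444.0 MPa, ρ = 8043 kg/m³
  sample H: M = 55.2 kN·m/kg
  sample G: M = 26.0 kN·m/kg
Highest index: sample H.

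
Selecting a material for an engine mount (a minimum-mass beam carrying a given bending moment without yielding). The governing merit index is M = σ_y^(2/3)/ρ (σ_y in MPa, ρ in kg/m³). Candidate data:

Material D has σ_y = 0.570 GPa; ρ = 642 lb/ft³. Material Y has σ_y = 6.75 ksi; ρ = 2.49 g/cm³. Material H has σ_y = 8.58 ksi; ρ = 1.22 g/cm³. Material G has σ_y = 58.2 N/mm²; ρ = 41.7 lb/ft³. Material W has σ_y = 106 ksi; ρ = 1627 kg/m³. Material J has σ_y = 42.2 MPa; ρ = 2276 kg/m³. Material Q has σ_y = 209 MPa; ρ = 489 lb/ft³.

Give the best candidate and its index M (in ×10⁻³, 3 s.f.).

In SI units:
  material D: σ_y = 570.0 MPa, ρ = 10280 kg/m³
  material Y: σ_y = 46.54 MPa, ρ = 2490 kg/m³
  material H: σ_y = 59.16 MPa, ρ = 1220 kg/m³
  material G: σ_y = 58.20 MPa, ρ = 668.0 kg/m³
  material W: σ_y = 730.8 MPa, ρ = 1627 kg/m³
  material J: σ_y = 42.20 MPa, ρ = 2276 kg/m³
  material Q: σ_y = 209.0 MPa, ρ = 7833 kg/m³
  material W: M = 49.9×10⁻³
  material G: M = 22.5×10⁻³
  material H: M = 12.4×10⁻³
  material D: M = 6.68×10⁻³
  material J: M = 5.33×10⁻³
  material Y: M = 5.20×10⁻³
  material Q: M = 4.50×10⁻³
The maximum is for material W.

material W, M = 49.9×10⁻³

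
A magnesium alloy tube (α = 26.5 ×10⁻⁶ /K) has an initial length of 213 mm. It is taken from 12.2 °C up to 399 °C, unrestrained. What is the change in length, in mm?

ΔT = 399 − 12.2 = 386.8 K.
ΔL = α·L₀·ΔT = 26.5×10⁻⁶ × 213 mm × 386.8 K = 2.18 mm.

2.18 mm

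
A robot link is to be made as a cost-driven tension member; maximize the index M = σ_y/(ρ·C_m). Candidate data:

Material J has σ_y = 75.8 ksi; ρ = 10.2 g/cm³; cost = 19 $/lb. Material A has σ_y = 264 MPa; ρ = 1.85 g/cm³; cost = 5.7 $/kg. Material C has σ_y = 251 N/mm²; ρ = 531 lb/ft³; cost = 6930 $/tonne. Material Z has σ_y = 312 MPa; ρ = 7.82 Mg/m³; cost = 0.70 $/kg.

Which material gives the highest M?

In SI units:
  material J: σ_y = 522.6 MPa, ρ = 10200 kg/m³, cost = 41.89 $/kg
  material A: σ_y = 264.0 MPa, ρ = 1850 kg/m³, cost = 5.700 $/kg
  material C: σ_y = 251.0 MPa, ρ = 8506 kg/m³, cost = 6.930 $/kg
  material Z: σ_y = 312.0 MPa, ρ = 7820 kg/m³, cost = 0.7000 $/kg
  material Z: M = 57.0 kN·m per $
  material A: M = 25.0 kN·m per $
  material C: M = 4.26 kN·m per $
  material J: M = 1.22 kN·m per $
Material Z has the largest M.

material Z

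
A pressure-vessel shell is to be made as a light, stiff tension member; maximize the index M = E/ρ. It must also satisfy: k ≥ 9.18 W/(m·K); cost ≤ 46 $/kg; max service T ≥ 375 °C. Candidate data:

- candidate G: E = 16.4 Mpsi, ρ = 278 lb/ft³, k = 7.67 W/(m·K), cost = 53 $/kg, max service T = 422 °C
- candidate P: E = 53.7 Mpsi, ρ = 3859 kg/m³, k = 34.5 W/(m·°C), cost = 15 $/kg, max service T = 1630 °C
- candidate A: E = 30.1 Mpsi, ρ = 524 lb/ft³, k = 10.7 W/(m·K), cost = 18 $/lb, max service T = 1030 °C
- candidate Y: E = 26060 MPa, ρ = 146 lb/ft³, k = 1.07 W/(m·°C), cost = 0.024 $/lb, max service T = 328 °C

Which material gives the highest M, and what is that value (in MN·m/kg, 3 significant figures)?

candidate P, M = 95.9 MN·m/kg

Screen on constraints: k ≥ 9.18 W/(m·K); cost ≤ 46 $/kg; max service T ≥ 375 °C. Survivors: candidate P, candidate A.
In SI units:
  candidate P: E = 370.2 GPa, ρ = 3859 kg/m³
  candidate A: E = 207.5 GPa, ρ = 8394 kg/m³
  candidate P: M = 95.9 MN·m/kg
  candidate A: M = 24.7 MN·m/kg
Highest index: candidate P.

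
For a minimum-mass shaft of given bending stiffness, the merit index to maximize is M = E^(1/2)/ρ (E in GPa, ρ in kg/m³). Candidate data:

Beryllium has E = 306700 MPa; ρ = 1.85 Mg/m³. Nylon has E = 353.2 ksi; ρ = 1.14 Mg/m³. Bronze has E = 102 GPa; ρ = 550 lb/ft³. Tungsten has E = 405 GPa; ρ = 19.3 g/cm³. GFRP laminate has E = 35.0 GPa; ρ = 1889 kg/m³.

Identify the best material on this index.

beryllium

After converting to SI:
  beryllium: E = 306.7 GPa, ρ = 1850 kg/m³
  nylon: E = 2.435 GPa, ρ = 1140 kg/m³
  bronze: E = 102.0 GPa, ρ = 8810 kg/m³
  tungsten: E = 405.0 GPa, ρ = 19300 kg/m³
  GFRP laminate: E = 35.00 GPa, ρ = 1889 kg/m³
  beryllium: M = 9.47×10⁻³
  GFRP laminate: M = 3.13×10⁻³
  nylon: M = 1.37×10⁻³
  bronze: M = 1.15×10⁻³
  tungsten: M = 1.04×10⁻³
Beryllium has the largest M.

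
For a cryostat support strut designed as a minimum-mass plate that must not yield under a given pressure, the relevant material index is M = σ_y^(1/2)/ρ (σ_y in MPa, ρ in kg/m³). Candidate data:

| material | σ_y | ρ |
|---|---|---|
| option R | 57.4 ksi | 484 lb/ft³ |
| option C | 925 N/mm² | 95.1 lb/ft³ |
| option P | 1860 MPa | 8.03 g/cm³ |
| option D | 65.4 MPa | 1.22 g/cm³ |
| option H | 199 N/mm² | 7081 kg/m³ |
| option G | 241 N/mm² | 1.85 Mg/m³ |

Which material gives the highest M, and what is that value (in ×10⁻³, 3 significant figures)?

Normalizing units and computing the index:
  option R: σ_y = 395.8 MPa, ρ = 7753 kg/m³
  option C: σ_y = 925.0 MPa, ρ = 1523 kg/m³
  option P: σ_y = 1860 MPa, ρ = 8030 kg/m³
  option D: σ_y = 65.40 MPa, ρ = 1220 kg/m³
  option H: σ_y = 199.0 MPa, ρ = 7081 kg/m³
  option G: σ_y = 241.0 MPa, ρ = 1850 kg/m³
  option C: M = 20.0×10⁻³
  option G: M = 8.39×10⁻³
  option D: M = 6.63×10⁻³
  option P: M = 5.37×10⁻³
  option R: M = 2.57×10⁻³
  option H: M = 1.99×10⁻³
Option C ranks first.

option C, M = 20.0×10⁻³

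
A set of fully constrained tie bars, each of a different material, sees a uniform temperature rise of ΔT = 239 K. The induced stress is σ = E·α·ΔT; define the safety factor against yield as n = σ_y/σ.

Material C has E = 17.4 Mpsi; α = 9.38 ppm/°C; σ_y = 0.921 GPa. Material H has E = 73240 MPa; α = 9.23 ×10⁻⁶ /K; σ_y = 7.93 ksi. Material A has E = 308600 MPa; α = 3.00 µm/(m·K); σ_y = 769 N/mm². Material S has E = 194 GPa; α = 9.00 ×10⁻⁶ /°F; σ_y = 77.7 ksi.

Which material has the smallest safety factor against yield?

material H

With everything in SI (GPa, ×10⁻⁶/K, MPa):
  material C: E = 120.0, α = 9.38, σ_y = 921.0 → σ = 269 MPa, n = 3.42
  material H: E = 73.24, α = 9.23, σ_y = 54.68 → σ = 162 MPa, n = 0.338
  material A: E = 308.6, α = 3.00, σ_y = 769.0 → σ = 221 MPa, n = 3.48
  material S: E = 194.0, α = 16.2, σ_y = 535.7 → σ = 751 MPa, n = 0.713
The minimum is material H at n = 0.338.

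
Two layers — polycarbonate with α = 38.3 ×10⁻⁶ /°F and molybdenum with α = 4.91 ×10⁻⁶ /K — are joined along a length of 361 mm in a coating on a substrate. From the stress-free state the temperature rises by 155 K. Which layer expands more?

polycarbonate

polycarbonate: α = 38.3×10⁻⁶/°F × 9/5 = 68.9×10⁻⁶/K.
α(polycarbonate) = 68.9×10⁻⁶/K vs α(molybdenum) = 4.91×10⁻⁶/K.
Higher α expands more for the same ΔT: polycarbonate.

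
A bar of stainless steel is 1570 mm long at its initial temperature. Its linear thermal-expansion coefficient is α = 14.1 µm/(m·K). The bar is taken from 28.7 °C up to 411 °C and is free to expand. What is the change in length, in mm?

8.46 mm

ΔT = 411 − 28.7 = 382.3 K.
ΔL = α·L₀·ΔT = 14.1×10⁻⁶ × 1570 mm × 382.3 K = 8.46 mm.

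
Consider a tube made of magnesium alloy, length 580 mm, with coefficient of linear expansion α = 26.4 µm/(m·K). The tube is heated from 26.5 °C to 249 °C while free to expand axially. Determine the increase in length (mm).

ΔT = 249 − 26.5 = 222.5 K.
ΔL = α·L₀·ΔT = 26.4×10⁻⁶ × 580 mm × 222.5 K = 3.41 mm.

3.41 mm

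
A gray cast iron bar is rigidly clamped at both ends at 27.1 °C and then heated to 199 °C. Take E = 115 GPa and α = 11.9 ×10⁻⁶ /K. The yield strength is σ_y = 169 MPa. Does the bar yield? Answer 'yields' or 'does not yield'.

ΔT = 171.9 K. Constrained thermal stress σ = E·α·ΔT = 115.0×10³ MPa × 11.9×10⁻⁶ × 171.9 = 235 MPa (compressive).
Compare to σ_y = 169 MPa: σ ≥ σ_y, so it yields.

yields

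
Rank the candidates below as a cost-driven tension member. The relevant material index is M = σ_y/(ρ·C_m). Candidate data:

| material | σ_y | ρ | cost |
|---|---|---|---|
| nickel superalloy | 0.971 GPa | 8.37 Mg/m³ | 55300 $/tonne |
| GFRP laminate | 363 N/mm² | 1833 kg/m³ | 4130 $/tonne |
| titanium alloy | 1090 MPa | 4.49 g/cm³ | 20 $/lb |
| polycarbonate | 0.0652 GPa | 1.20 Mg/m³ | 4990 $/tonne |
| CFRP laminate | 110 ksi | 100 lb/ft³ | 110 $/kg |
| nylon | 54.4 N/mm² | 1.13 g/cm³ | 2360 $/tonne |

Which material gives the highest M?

In SI units:
  nickel superalloy: σ_y = 971.0 MPa, ρ = 8370 kg/m³, cost = 55.30 $/kg
  GFRP laminate: σ_y = 363.0 MPa, ρ = 1833 kg/m³, cost = 4.130 $/kg
  titanium alloy: σ_y = 1090 MPa, ρ = 4490 kg/m³, cost = 44.09 $/kg
  polycarbonate: σ_y = 65.20 MPa, ρ = 1200 kg/m³, cost = 4.990 $/kg
  CFRP laminate: σ_y = 758.4 MPa, ρ = 1602 kg/m³, cost = 110.0 $/kg
  nylon: σ_y = 54.40 MPa, ρ = 1130 kg/m³, cost = 2.360 $/kg
  GFRP laminate: M = 48.0 kN·m per $
  nylon: M = 20.4 kN·m per $
  polycarbonate: M = 10.9 kN·m per $
  titanium alloy: M = 5.51 kN·m per $
  CFRP laminate: M = 4.30 kN·m per $
  nickel superalloy: M = 2.10 kN·m per $
GFRP laminate ranks first.

GFRP laminate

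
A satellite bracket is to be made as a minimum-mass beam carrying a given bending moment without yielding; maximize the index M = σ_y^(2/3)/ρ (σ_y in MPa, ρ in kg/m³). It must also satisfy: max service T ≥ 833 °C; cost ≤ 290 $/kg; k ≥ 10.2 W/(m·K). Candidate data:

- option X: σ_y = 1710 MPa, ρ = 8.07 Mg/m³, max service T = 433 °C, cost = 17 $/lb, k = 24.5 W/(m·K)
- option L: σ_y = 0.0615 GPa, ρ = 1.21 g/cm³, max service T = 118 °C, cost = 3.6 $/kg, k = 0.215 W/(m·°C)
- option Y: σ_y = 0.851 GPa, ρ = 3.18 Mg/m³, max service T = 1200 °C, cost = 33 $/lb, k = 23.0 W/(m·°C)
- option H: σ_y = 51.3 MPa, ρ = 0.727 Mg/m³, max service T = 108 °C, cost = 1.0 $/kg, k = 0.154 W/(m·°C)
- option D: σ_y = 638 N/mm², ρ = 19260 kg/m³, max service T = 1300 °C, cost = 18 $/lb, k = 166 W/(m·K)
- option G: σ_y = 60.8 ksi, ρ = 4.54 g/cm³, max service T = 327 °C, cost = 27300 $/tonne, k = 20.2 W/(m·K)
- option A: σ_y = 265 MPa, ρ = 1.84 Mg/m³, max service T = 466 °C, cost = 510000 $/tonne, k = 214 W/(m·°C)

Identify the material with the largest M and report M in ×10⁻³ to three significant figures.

Screen on constraints: max service T ≥ 833 °C; cost ≤ 290 $/kg; k ≥ 10.2 W/(m·K). Survivors: option Y, option D.
Putting every candidate on a common basis:
  option Y: σ_y = 851.0 MPa, ρ = 3180 kg/m³
  option D: σ_y = 638.0 MPa, ρ = 19260 kg/m³
  option Y: M = 28.2×10⁻³
  option D: M = 3.85×10⁻³
Option Y has the largest M.

option Y, M = 28.2×10⁻³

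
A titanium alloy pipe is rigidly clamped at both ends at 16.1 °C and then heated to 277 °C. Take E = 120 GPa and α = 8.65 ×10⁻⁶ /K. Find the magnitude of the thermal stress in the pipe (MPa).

ΔT = 260.9 K. Constrained thermal stress σ = E·α·ΔT = 120.0×10³ MPa × 8.65×10⁻⁶ × 260.9 = 271 MPa (compressive).

271 MPa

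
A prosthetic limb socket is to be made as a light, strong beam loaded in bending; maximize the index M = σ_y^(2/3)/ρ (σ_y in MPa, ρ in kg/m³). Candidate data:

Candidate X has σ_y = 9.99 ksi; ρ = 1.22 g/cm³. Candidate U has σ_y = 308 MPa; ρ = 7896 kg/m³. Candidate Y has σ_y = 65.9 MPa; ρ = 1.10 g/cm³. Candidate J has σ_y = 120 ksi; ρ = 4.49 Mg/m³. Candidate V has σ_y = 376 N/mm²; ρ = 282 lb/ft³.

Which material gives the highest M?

candidate J

After converting to SI:
  candidate X: σ_y = 68.88 MPa, ρ = 1220 kg/m³
  candidate U: σ_y = 308.0 MPa, ρ = 7896 kg/m³
  candidate Y: σ_y = 65.90 MPa, ρ = 1100 kg/m³
  candidate J: σ_y = 827.4 MPa, ρ = 4490 kg/m³
  candidate V: σ_y = 376.0 MPa, ρ = 4517 kg/m³
  candidate J: M = 19.6×10⁻³
  candidate Y: M = 14.8×10⁻³
  candidate X: M = 13.8×10⁻³
  candidate V: M = 11.5×10⁻³
  candidate U: M = 5.78×10⁻³
Highest index: candidate J.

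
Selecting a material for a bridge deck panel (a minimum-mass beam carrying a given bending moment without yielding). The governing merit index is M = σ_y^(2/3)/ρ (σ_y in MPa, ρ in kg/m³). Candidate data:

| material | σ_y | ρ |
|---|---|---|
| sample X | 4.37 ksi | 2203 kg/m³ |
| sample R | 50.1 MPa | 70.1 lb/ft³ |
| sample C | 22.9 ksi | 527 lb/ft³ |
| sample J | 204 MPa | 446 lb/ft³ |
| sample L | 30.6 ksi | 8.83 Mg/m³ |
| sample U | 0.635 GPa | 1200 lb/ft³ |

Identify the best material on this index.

sample R

In SI units:
  sample X: σ_y = 30.13 MPa, ρ = 2203 kg/m³
  sample R: σ_y = 50.10 MPa, ρ = 1123 kg/m³
  sample C: σ_y = 157.9 MPa, ρ = 8442 kg/m³
  sample J: σ_y = 204.0 MPa, ρ = 7144 kg/m³
  sample L: σ_y = 211.0 MPa, ρ = 8830 kg/m³
  sample U: σ_y = 635.0 MPa, ρ = 19220 kg/m³
  sample R: M = 12.1×10⁻³
  sample J: M = 4.85×10⁻³
  sample X: M = 4.40×10⁻³
  sample L: M = 4.01×10⁻³
  sample U: M = 3.84×10⁻³
  sample C: M = 3.46×10⁻³
Sample R ranks first.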